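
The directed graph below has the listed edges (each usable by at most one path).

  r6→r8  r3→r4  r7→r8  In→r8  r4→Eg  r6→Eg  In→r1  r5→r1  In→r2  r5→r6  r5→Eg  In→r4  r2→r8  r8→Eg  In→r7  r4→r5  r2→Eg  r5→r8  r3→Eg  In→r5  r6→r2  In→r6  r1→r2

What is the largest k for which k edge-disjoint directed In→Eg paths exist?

Assign every edge capacity 1; by Menger, the answer equals the max flow.
Path In→r2→Eg (+1); total 1.
Path In→r4→Eg (+1); total 2.
Path In→r5→Eg (+1); total 3.
Path In→r6→Eg (+1); total 4.
Path In→r8→Eg (+1); total 5.
No residual In→Eg path; max flow = 5.
Certifying cut of size 5: {In→r4, In→r5, In→r6, r2→Eg, r8→Eg}.

5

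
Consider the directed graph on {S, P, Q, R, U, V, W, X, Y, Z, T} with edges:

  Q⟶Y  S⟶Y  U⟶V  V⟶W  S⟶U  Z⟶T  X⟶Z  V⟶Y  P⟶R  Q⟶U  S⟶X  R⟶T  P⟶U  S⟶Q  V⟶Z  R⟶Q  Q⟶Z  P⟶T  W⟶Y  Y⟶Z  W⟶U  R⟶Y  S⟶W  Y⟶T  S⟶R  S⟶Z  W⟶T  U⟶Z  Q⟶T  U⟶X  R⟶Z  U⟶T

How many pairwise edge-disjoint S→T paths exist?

Assign every edge capacity 1; by Menger, the answer equals the max flow.
Path S→Q→T (+1); total 1.
Path S→R→T (+1); total 2.
Path S→U→T (+1); total 3.
Path S→W→T (+1); total 4.
Path S→Y→T (+1); total 5.
Path S→Z→T (+1); total 6.
No residual S→T path; max flow = 6.
Certifying cut of size 6: {S→Q, S→R, S→U, S→W, S→Y, Z→T}.

6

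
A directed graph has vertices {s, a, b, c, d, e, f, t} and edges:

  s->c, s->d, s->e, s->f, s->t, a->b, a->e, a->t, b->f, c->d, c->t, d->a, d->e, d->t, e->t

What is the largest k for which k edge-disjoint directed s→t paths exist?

Assign every edge capacity 1; by Menger, the answer equals the max flow.
Path s→t (+1); total 1.
Path s→c→t (+1); total 2.
Path s→d→t (+1); total 3.
Path s→e→t (+1); total 4.
No residual s→t path; max flow = 4.
Certifying cut of size 4: {s→c, s→d, s→e, s→t}.

4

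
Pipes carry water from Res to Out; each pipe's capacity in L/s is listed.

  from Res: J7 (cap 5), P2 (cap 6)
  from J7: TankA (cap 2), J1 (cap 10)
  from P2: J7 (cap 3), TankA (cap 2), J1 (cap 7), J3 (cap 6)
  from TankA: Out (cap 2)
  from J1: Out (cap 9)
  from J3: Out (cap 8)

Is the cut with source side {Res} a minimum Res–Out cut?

Yes — it is a minimum cut (capacity 11).

Given cut capacity: 5 + 6 = 11.
Augment Res→J7→TankA→Out: bottleneck 2, flow now 2.
Augment Res→J7→J1→Out: bottleneck 3, flow now 5.
Augment Res→P2→J1→Out: bottleneck 6, flow now 11.
No augmenting path remains; maximum flow = 11.
Cut capacity 11 equals the max flow, so it is a minimum cut.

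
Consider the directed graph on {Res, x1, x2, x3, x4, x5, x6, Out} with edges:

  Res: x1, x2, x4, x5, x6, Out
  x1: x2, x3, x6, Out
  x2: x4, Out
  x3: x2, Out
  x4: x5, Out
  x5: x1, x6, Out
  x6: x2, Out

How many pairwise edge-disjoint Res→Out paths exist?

6

Assign every edge capacity 1; by Menger, the answer equals the max flow.
Path Res→Out (+1); total 1.
Path Res→x1→Out (+1); total 2.
Path Res→x2→Out (+1); total 3.
Path Res→x4→Out (+1); total 4.
Path Res→x5→Out (+1); total 5.
Path Res→x6→Out (+1); total 6.
No residual Res→Out path; max flow = 6.
Certifying cut of size 6: {Res→Out, Res→x1, Res→x2, Res→x4, Res→x5, Res→x6}.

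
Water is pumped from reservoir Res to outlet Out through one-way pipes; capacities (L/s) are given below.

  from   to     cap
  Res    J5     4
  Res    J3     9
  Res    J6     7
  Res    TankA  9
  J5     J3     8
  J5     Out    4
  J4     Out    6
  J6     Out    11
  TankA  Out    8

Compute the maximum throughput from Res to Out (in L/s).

Augment Res→J5→Out: bottleneck 4, flow now 4.
Augment Res→J6→Out: bottleneck 7, flow now 11.
Augment Res→TankA→Out: bottleneck 8, flow now 19.
No augmenting path remains; maximum flow = 19.
In the residual graph, reachable from Res: {Res, J3, TankA}.
Min-cut edges: Res→J5 (4), Res→J6 (7), TankA→Out (8); capacity 4 + 7 + 8 = 19.
This cut is saturated, so no flow can exceed 19.

19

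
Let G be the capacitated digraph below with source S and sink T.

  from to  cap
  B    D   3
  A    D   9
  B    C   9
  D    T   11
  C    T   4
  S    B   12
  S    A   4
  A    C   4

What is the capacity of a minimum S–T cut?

Augment S→A→C→T: bottleneck 4, flow now 4.
Augment S→B→D→T: bottleneck 3, flow now 7.
Augment S→B→C→A→D→T: bottleneck 4, flow now 11. (uses reverse residual edge)
No augmenting path remains; maximum flow = 11.
By max-flow min-cut, the minimum cut capacity equals the max flow.
In the residual graph, reachable from S: {S, B, C}.
Min-cut edges: S→A (4), B→D (3), C→T (4); capacity 4 + 3 + 4 = 11.

11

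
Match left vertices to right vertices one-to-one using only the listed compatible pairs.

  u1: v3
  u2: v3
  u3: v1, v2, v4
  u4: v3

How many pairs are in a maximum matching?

2

Unit-capacity flow: source→left, listed edges, right→sink; max matching = max flow.
Augmenting path u1→v3 (+1); matched 1.
Augmenting path u3→v1 (+1); matched 2.
No augmenting path remains; maximum matching = 2.
König certificate: {u3, v3} is a vertex cover of size 2 (every listed pair touches it), so no matching can be larger.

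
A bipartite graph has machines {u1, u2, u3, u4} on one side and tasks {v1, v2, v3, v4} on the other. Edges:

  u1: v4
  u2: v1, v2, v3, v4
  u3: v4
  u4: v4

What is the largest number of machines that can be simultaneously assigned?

Unit-capacity flow: source→left, listed edges, right→sink; max matching = max flow.
Augmenting path u1→v4 (+1); matched 1.
Augmenting path u2→v1 (+1); matched 2.
No augmenting path remains; maximum matching = 2.
König certificate: {u2, v4} is a vertex cover of size 2 (every listed pair touches it), so no matching can be larger.

2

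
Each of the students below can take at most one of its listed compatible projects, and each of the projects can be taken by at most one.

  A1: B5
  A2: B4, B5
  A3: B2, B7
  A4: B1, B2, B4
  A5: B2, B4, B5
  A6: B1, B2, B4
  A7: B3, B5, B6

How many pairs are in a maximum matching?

6

Unit-capacity flow: source→left, listed edges, right→sink; max matching = max flow.
Augmenting path A1→B5 (+1); matched 1.
Augmenting path A2→B4 (+1); matched 2.
Augmenting path A3→B2 (+1); matched 3.
Augmenting path A4→B1 (+1); matched 4.
Augmenting path A7→B3 (+1); matched 5.
Augmenting path A5→B2→A3→B7 (+1); matched 6.
No augmenting path remains; maximum matching = 6.
König certificate: {A3, A7, B1, B2, B4, B5} is a vertex cover of size 6 (every listed pair touches it), so no matching can be larger.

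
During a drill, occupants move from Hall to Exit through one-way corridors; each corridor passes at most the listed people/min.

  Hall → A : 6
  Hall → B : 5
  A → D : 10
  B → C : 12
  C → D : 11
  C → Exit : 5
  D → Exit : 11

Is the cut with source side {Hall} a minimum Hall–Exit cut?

Yes — it is a minimum cut (capacity 11).

Given cut capacity: 6 + 5 = 11.
Augment Hall→A→D→Exit: bottleneck 6, flow now 6.
Augment Hall→B→C→Exit: bottleneck 5, flow now 11.
No augmenting path remains; maximum flow = 11.
Cut capacity 11 equals the max flow, so it is a minimum cut.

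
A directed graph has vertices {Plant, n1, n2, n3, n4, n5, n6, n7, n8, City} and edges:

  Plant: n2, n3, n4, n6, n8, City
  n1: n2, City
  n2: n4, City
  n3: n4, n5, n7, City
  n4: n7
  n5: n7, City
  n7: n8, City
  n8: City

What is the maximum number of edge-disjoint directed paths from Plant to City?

Assign every edge capacity 1; by Menger, the answer equals the max flow.
Path Plant→City (+1); total 1.
Path Plant→n2→City (+1); total 2.
Path Plant→n3→City (+1); total 3.
Path Plant→n8→City (+1); total 4.
Path Plant→n4→n7→City (+1); total 5.
No residual Plant→City path; max flow = 5.
Certifying cut of size 5: {Plant→City, Plant→n2, Plant→n3, Plant→n4, Plant→n8}.

5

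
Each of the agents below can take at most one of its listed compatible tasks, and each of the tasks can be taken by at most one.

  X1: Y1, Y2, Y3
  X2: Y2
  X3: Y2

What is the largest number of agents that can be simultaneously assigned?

2

Unit-capacity flow: source→left, listed edges, right→sink; max matching = max flow.
Augmenting path X1→Y1 (+1); matched 1.
Augmenting path X2→Y2 (+1); matched 2.
No augmenting path remains; maximum matching = 2.
König certificate: {X1, Y2} is a vertex cover of size 2 (every listed pair touches it), so no matching can be larger.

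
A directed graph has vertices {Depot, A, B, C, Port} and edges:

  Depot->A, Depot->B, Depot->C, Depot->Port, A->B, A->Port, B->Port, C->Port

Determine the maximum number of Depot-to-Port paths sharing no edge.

4

Assign every edge capacity 1; by Menger, the answer equals the max flow.
Path Depot→Port (+1); total 1.
Path Depot→A→Port (+1); total 2.
Path Depot→B→Port (+1); total 3.
Path Depot→C→Port (+1); total 4.
No residual Depot→Port path; max flow = 4.
Certifying cut of size 4: {Depot→A, Depot→B, Depot→C, Depot→Port}.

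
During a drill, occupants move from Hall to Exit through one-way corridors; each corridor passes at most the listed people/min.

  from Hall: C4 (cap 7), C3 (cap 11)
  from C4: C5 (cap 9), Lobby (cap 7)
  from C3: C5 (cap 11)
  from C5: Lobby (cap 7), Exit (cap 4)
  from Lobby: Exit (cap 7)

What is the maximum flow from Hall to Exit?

Augment Hall→C4→C5→Exit: bottleneck 4, flow now 4.
Augment Hall→C4→Lobby→Exit: bottleneck 3, flow now 7.
Augment Hall→C3→C5→Lobby→Exit: bottleneck 4, flow now 11.
No augmenting path remains; maximum flow = 11.
In the residual graph, reachable from Hall: {Hall, C4, C3, C5, Lobby}.
Min-cut edges: C5→Exit (4), Lobby→Exit (7); capacity 4 + 7 = 11.
This cut is saturated, so no flow can exceed 11.

11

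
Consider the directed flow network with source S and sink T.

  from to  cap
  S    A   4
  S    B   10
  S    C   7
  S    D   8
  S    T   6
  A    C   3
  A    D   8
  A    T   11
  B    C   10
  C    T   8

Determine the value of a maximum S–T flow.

Augment S→T: bottleneck 6, flow now 6.
Augment S→A→T: bottleneck 4, flow now 10.
Augment S→C→T: bottleneck 7, flow now 17.
Augment S→B→C→T: bottleneck 1, flow now 18.
No augmenting path remains; maximum flow = 18.
In the residual graph, reachable from S: {S, B, C, D}.
Min-cut edges: S→A (4), S→T (6), C→T (8); capacity 4 + 6 + 8 = 18.
This cut is saturated, so no flow can exceed 18.

18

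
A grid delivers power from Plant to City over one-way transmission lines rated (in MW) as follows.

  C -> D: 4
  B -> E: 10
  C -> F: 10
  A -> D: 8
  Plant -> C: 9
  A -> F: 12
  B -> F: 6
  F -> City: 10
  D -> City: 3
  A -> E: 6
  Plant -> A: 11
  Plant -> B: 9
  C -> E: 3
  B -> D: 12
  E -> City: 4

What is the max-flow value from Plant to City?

17

Augment Plant→A→D→City: bottleneck 3, flow now 3.
Augment Plant→A→E→City: bottleneck 4, flow now 7.
Augment Plant→A→F→City: bottleneck 4, flow now 11.
Augment Plant→B→F→City: bottleneck 6, flow now 17.
No augmenting path remains; maximum flow = 17.
In the residual graph, reachable from Plant: {Plant, A, B, C, D, E, F}.
Min-cut edges: D→City (3), E→City (4), F→City (10); capacity 3 + 4 + 10 = 17.
This cut is saturated, so no flow can exceed 17.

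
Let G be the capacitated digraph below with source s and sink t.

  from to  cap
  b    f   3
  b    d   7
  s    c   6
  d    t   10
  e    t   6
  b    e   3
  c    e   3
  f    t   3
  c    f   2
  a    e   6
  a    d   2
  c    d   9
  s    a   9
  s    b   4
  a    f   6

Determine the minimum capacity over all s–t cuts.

19

Augment s→a→d→t: bottleneck 2, flow now 2.
Augment s→a→e→t: bottleneck 6, flow now 8.
Augment s→a→f→t: bottleneck 1, flow now 9.
Augment s→b→d→t: bottleneck 4, flow now 13.
Augment s→c→d→t: bottleneck 4, flow now 17.
Augment s→c→f→t: bottleneck 2, flow now 19.
No augmenting path remains; maximum flow = 19.
By max-flow min-cut, the minimum cut capacity equals the max flow.
In the residual graph, reachable from s: {s}.
Min-cut edges: s→a (9), s→b (4), s→c (6); capacity 9 + 4 + 6 = 19.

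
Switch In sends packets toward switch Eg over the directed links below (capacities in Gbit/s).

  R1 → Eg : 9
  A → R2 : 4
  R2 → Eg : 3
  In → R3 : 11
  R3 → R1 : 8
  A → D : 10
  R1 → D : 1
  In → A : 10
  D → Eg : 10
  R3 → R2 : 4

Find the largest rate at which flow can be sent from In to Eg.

21

Augment In→A→R2→Eg: bottleneck 3, flow now 3.
Augment In→A→D→Eg: bottleneck 7, flow now 10.
Augment In→R3→R1→Eg: bottleneck 8, flow now 18.
Augment In→R3→R2→A→D→Eg: bottleneck 3, flow now 21. (uses reverse residual edge)
No augmenting path remains; maximum flow = 21.
In the residual graph, reachable from In: {In}.
Min-cut edges: In→A (10), In→R3 (11); capacity 10 + 11 = 21.
This cut is saturated, so no flow can exceed 21.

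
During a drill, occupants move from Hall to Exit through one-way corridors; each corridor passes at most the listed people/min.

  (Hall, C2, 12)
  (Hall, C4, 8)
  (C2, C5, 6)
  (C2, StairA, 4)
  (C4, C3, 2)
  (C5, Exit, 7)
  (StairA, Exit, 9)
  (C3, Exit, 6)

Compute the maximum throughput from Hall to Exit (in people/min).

Augment Hall→C2→C5→Exit: bottleneck 6, flow now 6.
Augment Hall→C2→StairA→Exit: bottleneck 4, flow now 10.
Augment Hall→C4→C3→Exit: bottleneck 2, flow now 12.
No augmenting path remains; maximum flow = 12.
In the residual graph, reachable from Hall: {Hall, C2, C4}.
Min-cut edges: C2→C5 (6), C2→StairA (4), C4→C3 (2); capacity 6 + 4 + 2 = 12.
This cut is saturated, so no flow can exceed 12.

12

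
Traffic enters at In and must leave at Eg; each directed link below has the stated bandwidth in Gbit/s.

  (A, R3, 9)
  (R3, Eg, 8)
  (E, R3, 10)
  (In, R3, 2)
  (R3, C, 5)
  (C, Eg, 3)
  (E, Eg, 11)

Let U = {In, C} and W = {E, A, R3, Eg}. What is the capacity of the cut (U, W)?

5

Edges leaving {In, C}: In→R3 (2), C→Eg (3).
Cut capacity = 2 + 3 = 5.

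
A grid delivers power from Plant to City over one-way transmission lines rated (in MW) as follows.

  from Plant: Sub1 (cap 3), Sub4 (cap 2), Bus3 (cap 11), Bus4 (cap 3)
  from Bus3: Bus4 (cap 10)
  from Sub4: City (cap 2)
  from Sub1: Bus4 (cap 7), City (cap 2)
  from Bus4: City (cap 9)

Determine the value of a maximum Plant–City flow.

Augment Plant→Sub4→City: bottleneck 2, flow now 2.
Augment Plant→Sub1→City: bottleneck 2, flow now 4.
Augment Plant→Bus4→City: bottleneck 3, flow now 7.
Augment Plant→Bus3→Bus4→City: bottleneck 6, flow now 13.
No augmenting path remains; maximum flow = 13.
In the residual graph, reachable from Plant: {Plant, Bus3, Sub1, Bus4}.
Min-cut edges: Plant→Sub4 (2), Sub1→City (2), Bus4→City (9); capacity 2 + 2 + 9 = 13.
This cut is saturated, so no flow can exceed 13.

13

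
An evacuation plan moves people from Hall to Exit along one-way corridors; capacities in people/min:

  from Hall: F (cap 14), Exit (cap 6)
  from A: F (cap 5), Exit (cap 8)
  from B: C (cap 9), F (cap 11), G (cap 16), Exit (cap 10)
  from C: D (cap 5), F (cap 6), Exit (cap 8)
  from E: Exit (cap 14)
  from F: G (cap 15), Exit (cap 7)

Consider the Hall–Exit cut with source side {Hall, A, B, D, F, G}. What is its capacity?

40

Edges leaving {Hall, A, B, D, F, G}: Hall→Exit (6), A→Exit (8), B→C (9), B→Exit (10), F→Exit (7).
Cut capacity = 6 + 8 + 9 + 10 + 7 = 40.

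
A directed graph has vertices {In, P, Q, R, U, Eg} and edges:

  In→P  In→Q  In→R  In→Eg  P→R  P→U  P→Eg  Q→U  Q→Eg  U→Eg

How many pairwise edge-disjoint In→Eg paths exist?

Assign every edge capacity 1; by Menger, the answer equals the max flow.
Path In→Eg (+1); total 1.
Path In→P→Eg (+1); total 2.
Path In→Q→Eg (+1); total 3.
No residual In→Eg path; max flow = 3.
Certifying cut of size 3: {In→Eg, In→P, In→Q}.

3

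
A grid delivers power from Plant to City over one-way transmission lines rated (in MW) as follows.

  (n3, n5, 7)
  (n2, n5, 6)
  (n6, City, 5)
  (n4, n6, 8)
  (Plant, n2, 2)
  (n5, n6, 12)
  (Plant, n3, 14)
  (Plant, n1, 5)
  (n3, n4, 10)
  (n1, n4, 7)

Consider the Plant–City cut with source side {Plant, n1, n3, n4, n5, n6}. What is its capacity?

7

Edges leaving {Plant, n1, n3, n4, n5, n6}: Plant→n2 (2), n6→City (5).
Cut capacity = 2 + 5 = 7.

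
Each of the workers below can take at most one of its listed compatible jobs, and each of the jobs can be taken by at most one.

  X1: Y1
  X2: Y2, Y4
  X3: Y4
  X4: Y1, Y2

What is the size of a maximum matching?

3

Unit-capacity flow: source→left, listed edges, right→sink; max matching = max flow.
Augmenting path X1→Y1 (+1); matched 1.
Augmenting path X2→Y2 (+1); matched 2.
Augmenting path X3→Y4 (+1); matched 3.
No augmenting path remains; maximum matching = 3.
König certificate: {Y1, Y2, Y4} is a vertex cover of size 3 (every listed pair touches it), so no matching can be larger.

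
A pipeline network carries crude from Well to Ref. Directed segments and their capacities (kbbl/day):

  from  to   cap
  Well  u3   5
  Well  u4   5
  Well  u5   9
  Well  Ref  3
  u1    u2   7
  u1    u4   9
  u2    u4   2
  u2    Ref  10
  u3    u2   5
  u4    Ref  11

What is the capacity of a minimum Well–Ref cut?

Augment Well→Ref: bottleneck 3, flow now 3.
Augment Well→u4→Ref: bottleneck 5, flow now 8.
Augment Well→u3→u2→Ref: bottleneck 5, flow now 13.
No augmenting path remains; maximum flow = 13.
By max-flow min-cut, the minimum cut capacity equals the max flow.
In the residual graph, reachable from Well: {Well, u5}.
Min-cut edges: Well→u3 (5), Well→u4 (5), Well→Ref (3); capacity 5 + 5 + 3 = 13.

13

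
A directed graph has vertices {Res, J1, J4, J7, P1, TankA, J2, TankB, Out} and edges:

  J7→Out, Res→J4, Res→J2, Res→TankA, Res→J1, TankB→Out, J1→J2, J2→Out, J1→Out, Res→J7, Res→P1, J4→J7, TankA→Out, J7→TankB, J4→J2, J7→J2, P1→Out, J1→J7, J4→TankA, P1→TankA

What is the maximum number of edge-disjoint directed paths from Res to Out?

Assign every edge capacity 1; by Menger, the answer equals the max flow.
Path Res→J1→Out (+1); total 1.
Path Res→J7→Out (+1); total 2.
Path Res→P1→Out (+1); total 3.
Path Res→TankA→Out (+1); total 4.
Path Res→J2→Out (+1); total 5.
Path Res→J4→J7→TankB→Out (+1); total 6.
No residual Res→Out path; max flow = 6.
Certifying cut of size 6: {Res→J1, Res→J2, Res→J4, Res→J7, Res→P1, Res→TankA}.

6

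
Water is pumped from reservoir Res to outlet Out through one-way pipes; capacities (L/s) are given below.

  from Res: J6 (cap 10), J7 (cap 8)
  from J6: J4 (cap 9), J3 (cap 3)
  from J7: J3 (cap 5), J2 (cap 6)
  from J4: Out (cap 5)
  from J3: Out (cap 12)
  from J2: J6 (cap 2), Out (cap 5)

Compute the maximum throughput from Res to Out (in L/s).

Augment Res→J6→J4→Out: bottleneck 5, flow now 5.
Augment Res→J6→J3→Out: bottleneck 3, flow now 8.
Augment Res→J7→J3→Out: bottleneck 5, flow now 13.
Augment Res→J7→J2→Out: bottleneck 3, flow now 16.
No augmenting path remains; maximum flow = 16.
In the residual graph, reachable from Res: {Res, J6, J4}.
Min-cut edges: Res→J7 (8), J6→J3 (3), J4→Out (5); capacity 8 + 3 + 5 = 16.
This cut is saturated, so no flow can exceed 16.

16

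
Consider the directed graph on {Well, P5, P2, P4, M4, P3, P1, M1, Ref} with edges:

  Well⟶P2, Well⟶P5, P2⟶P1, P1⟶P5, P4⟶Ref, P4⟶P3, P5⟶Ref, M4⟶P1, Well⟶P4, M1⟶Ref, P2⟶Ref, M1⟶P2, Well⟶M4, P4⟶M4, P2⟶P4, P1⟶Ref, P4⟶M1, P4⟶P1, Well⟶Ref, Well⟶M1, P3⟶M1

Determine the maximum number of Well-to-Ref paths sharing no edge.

Assign every edge capacity 1; by Menger, the answer equals the max flow.
Path Well→Ref (+1); total 1.
Path Well→P5→Ref (+1); total 2.
Path Well→P2→Ref (+1); total 3.
Path Well→P4→Ref (+1); total 4.
Path Well→M1→Ref (+1); total 5.
Path Well→M4→P1→Ref (+1); total 6.
No residual Well→Ref path; max flow = 6.
Certifying cut of size 6: {Well→M1, Well→M4, Well→P2, Well→P4, Well→P5, Well→Ref}.

6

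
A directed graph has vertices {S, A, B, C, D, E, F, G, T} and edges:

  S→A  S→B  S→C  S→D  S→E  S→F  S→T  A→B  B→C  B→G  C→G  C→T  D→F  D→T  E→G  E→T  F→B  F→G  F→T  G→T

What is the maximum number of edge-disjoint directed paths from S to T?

Assign every edge capacity 1; by Menger, the answer equals the max flow.
Path S→T (+1); total 1.
Path S→C→T (+1); total 2.
Path S→D→T (+1); total 3.
Path S→E→T (+1); total 4.
Path S→F→T (+1); total 5.
Path S→B→G→T (+1); total 6.
No residual S→T path; max flow = 6.
Certifying cut of size 6: {C→T, G→T, S→D, S→E, S→F, S→T}.

6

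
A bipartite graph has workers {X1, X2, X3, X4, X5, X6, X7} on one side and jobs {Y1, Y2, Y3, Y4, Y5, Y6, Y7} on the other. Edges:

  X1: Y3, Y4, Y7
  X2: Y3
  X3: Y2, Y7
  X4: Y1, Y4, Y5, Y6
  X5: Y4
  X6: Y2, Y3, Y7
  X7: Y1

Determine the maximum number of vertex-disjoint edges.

6

Unit-capacity flow: source→left, listed edges, right→sink; max matching = max flow.
Augmenting path X1→Y3 (+1); matched 1.
Augmenting path X3→Y2 (+1); matched 2.
Augmenting path X4→Y1 (+1); matched 3.
Augmenting path X5→Y4 (+1); matched 4.
Augmenting path X6→Y7 (+1); matched 5.
Augmenting path X7→Y1→X4→Y5 (+1); matched 6.
No augmenting path remains; maximum matching = 6.
König certificate: {X4, X7, Y2, Y3, Y4, Y7} is a vertex cover of size 6 (every listed pair touches it), so no matching can be larger.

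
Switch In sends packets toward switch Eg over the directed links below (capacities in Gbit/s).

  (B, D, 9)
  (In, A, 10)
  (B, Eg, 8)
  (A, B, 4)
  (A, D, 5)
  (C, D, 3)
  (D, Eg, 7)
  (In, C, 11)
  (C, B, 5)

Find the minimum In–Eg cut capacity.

Augment In→C→D→Eg: bottleneck 3, flow now 3.
Augment In→C→B→Eg: bottleneck 5, flow now 8.
Augment In→A→D→Eg: bottleneck 4, flow now 12.
Augment In→A→B→Eg: bottleneck 3, flow now 15.
No augmenting path remains; maximum flow = 15.
By max-flow min-cut, the minimum cut capacity equals the max flow.
In the residual graph, reachable from In: {In, C, A, D, B}.
Min-cut edges: D→Eg (7), B→Eg (8); capacity 7 + 8 = 15.

15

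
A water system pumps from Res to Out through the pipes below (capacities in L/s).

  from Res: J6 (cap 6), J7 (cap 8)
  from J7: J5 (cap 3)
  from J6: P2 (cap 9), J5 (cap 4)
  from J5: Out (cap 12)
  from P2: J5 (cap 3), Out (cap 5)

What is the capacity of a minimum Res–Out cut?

9

Augment Res→J7→J5→Out: bottleneck 3, flow now 3.
Augment Res→J6→J5→Out: bottleneck 4, flow now 7.
Augment Res→J6→P2→Out: bottleneck 2, flow now 9.
No augmenting path remains; maximum flow = 9.
By max-flow min-cut, the minimum cut capacity equals the max flow.
In the residual graph, reachable from Res: {Res, J7}.
Min-cut edges: Res→J6 (6), J7→J5 (3); capacity 6 + 3 = 9.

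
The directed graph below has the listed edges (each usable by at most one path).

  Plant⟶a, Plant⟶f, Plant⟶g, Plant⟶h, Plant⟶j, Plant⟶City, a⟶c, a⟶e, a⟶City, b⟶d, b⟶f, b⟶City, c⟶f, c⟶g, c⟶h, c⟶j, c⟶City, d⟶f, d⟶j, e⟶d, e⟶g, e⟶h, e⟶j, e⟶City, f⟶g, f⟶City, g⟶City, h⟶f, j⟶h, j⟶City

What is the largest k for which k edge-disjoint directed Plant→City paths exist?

Assign every edge capacity 1; by Menger, the answer equals the max flow.
Path Plant→City (+1); total 1.
Path Plant→a→City (+1); total 2.
Path Plant→f→City (+1); total 3.
Path Plant→g→City (+1); total 4.
Path Plant→j→City (+1); total 5.
No residual Plant→City path; max flow = 5.
Certifying cut of size 5: {Plant→City, Plant→a, Plant→j, f→City, g→City}.

5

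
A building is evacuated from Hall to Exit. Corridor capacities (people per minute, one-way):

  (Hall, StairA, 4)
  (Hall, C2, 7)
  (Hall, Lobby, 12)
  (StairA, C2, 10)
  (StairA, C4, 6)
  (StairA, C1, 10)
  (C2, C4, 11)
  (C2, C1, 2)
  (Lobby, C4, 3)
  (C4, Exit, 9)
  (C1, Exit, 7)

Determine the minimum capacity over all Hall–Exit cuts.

14

Augment Hall→StairA→C4→Exit: bottleneck 4, flow now 4.
Augment Hall→C2→C4→Exit: bottleneck 5, flow now 9.
Augment Hall→C2→C1→Exit: bottleneck 2, flow now 11.
Augment Hall→Lobby→C4→StairA→C1→Exit: bottleneck 3, flow now 14. (uses reverse residual edge)
No augmenting path remains; maximum flow = 14.
By max-flow min-cut, the minimum cut capacity equals the max flow.
In the residual graph, reachable from Hall: {Hall, Lobby}.
Min-cut edges: Hall→StairA (4), Hall→C2 (7), Lobby→C4 (3); capacity 4 + 7 + 3 = 14.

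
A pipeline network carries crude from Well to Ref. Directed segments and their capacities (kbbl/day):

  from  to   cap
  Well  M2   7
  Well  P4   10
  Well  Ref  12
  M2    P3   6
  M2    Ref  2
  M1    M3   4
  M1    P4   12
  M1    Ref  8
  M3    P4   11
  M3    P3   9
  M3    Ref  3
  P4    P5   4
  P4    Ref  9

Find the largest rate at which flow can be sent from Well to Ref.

Augment Well→Ref: bottleneck 12, flow now 12.
Augment Well→M2→Ref: bottleneck 2, flow now 14.
Augment Well→P4→Ref: bottleneck 9, flow now 23.
No augmenting path remains; maximum flow = 23.
In the residual graph, reachable from Well: {Well, M2, P4, P5, P3}.
Min-cut edges: Well→Ref (12), M2→Ref (2), P4→Ref (9); capacity 12 + 2 + 9 = 23.
This cut is saturated, so no flow can exceed 23.

23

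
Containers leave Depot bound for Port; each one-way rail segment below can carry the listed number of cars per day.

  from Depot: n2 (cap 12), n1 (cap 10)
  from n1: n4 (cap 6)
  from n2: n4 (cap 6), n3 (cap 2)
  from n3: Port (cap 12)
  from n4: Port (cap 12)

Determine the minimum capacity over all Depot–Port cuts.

Augment Depot→n1→n4→Port: bottleneck 6, flow now 6.
Augment Depot→n2→n3→Port: bottleneck 2, flow now 8.
Augment Depot→n2→n4→Port: bottleneck 6, flow now 14.
No augmenting path remains; maximum flow = 14.
By max-flow min-cut, the minimum cut capacity equals the max flow.
In the residual graph, reachable from Depot: {Depot, n1, n2}.
Min-cut edges: n1→n4 (6), n2→n3 (2), n2→n4 (6); capacity 6 + 2 + 6 = 14.

14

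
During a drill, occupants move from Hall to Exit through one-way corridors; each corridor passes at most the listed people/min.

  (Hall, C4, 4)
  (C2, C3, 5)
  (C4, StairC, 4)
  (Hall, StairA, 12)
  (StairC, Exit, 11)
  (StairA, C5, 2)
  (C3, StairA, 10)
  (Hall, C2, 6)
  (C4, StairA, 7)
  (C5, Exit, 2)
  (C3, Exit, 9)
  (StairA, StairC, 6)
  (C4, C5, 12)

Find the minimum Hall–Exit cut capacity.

Augment Hall→C4→C5→Exit: bottleneck 2, flow now 2.
Augment Hall→C4→StairC→Exit: bottleneck 2, flow now 4.
Augment Hall→C2→C3→Exit: bottleneck 5, flow now 9.
Augment Hall→StairA→StairC→Exit: bottleneck 6, flow now 15.
Augment Hall→StairA→C5→C4→StairC→Exit: bottleneck 2, flow now 17. (uses reverse residual edge)
No augmenting path remains; maximum flow = 17.
By max-flow min-cut, the minimum cut capacity equals the max flow.
In the residual graph, reachable from Hall: {Hall, C2, StairA}.
Min-cut edges: Hall→C4 (4), C2→C3 (5), StairA→C5 (2), StairA→StairC (6); capacity 4 + 5 + 2 + 6 = 17.

17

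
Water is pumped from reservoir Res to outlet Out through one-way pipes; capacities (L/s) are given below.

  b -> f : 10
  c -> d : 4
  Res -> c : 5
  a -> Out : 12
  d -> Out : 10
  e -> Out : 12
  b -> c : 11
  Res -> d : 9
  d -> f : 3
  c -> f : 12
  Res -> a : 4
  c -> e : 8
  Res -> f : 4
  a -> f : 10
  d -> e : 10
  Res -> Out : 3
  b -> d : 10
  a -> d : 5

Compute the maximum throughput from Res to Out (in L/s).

Augment Res→Out: bottleneck 3, flow now 3.
Augment Res→a→Out: bottleneck 4, flow now 7.
Augment Res→d→Out: bottleneck 9, flow now 16.
Augment Res→c→d→Out: bottleneck 1, flow now 17.
Augment Res→c→e→Out: bottleneck 4, flow now 21.
No augmenting path remains; maximum flow = 21.
In the residual graph, reachable from Res: {Res, f}.
Min-cut edges: Res→a (4), Res→c (5), Res→d (9), Res→Out (3); capacity 4 + 5 + 9 + 3 = 21.
This cut is saturated, so no flow can exceed 21.

21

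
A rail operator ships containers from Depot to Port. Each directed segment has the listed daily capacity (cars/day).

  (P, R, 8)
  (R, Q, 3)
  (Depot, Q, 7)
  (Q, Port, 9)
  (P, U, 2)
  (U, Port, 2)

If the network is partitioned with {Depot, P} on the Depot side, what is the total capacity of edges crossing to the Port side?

Edges leaving {Depot, P}: Depot→Q (7), P→R (8), P→U (2).
Cut capacity = 7 + 8 + 2 = 17.

17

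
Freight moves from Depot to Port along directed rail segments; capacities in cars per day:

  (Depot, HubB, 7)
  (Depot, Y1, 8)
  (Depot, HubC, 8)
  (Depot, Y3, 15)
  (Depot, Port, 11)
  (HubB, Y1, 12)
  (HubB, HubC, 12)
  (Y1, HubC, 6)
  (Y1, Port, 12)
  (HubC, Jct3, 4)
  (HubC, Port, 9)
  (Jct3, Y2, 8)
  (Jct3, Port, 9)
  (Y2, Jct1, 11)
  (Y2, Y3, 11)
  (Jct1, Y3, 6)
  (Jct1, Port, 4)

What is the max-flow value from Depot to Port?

Augment Depot→Port: bottleneck 11, flow now 11.
Augment Depot→Y1→Port: bottleneck 8, flow now 19.
Augment Depot→HubC→Port: bottleneck 8, flow now 27.
Augment Depot→HubB→Y1→Port: bottleneck 4, flow now 31.
Augment Depot→HubB→HubC→Port: bottleneck 1, flow now 32.
Augment Depot→HubB→HubC→Jct3→Port: bottleneck 2, flow now 34.
No augmenting path remains; maximum flow = 34.
In the residual graph, reachable from Depot: {Depot, Y3}.
Min-cut edges: Depot→HubB (7), Depot→Y1 (8), Depot→HubC (8), Depot→Port (11); capacity 7 + 8 + 8 + 11 = 34.
This cut is saturated, so no flow can exceed 34.

34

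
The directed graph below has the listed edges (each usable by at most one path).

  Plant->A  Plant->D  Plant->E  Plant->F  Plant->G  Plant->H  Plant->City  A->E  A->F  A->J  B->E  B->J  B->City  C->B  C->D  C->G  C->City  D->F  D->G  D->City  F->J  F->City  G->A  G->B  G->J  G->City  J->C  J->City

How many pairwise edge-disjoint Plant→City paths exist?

5

Assign every edge capacity 1; by Menger, the answer equals the max flow.
Path Plant→City (+1); total 1.
Path Plant→D→City (+1); total 2.
Path Plant→F→City (+1); total 3.
Path Plant→G→City (+1); total 4.
Path Plant→A→J→City (+1); total 5.
No residual Plant→City path; max flow = 5.
Certifying cut of size 5: {Plant→A, Plant→City, Plant→D, Plant→F, Plant→G}.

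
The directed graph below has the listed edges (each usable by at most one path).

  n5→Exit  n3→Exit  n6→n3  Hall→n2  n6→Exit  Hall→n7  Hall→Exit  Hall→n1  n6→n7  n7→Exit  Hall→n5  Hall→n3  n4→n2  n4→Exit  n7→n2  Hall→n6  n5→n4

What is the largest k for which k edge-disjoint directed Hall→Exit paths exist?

5

Assign every edge capacity 1; by Menger, the answer equals the max flow.
Path Hall→Exit (+1); total 1.
Path Hall→n3→Exit (+1); total 2.
Path Hall→n5→Exit (+1); total 3.
Path Hall→n6→Exit (+1); total 4.
Path Hall→n7→Exit (+1); total 5.
No residual Hall→Exit path; max flow = 5.
Certifying cut of size 5: {Hall→Exit, Hall→n3, Hall→n5, Hall→n6, Hall→n7}.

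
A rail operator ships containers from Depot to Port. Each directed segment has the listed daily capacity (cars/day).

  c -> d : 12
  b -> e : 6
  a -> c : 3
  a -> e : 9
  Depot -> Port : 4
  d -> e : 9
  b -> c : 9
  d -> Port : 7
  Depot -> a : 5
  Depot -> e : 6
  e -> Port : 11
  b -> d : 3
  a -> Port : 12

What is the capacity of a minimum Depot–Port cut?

Augment Depot→Port: bottleneck 4, flow now 4.
Augment Depot→a→Port: bottleneck 5, flow now 9.
Augment Depot→e→Port: bottleneck 6, flow now 15.
No augmenting path remains; maximum flow = 15.
By max-flow min-cut, the minimum cut capacity equals the max flow.
In the residual graph, reachable from Depot: {Depot}.
Min-cut edges: Depot→a (5), Depot→e (6), Depot→Port (4); capacity 5 + 6 + 4 = 15.

15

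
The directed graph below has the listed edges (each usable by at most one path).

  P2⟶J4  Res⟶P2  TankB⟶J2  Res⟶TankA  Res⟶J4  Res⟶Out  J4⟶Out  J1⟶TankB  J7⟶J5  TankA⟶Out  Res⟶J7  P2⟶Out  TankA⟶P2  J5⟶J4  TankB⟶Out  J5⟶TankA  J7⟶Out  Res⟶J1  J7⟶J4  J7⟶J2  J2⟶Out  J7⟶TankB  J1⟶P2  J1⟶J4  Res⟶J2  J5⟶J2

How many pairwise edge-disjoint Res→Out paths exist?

7

Assign every edge capacity 1; by Menger, the answer equals the max flow.
Path Res→Out (+1); total 1.
Path Res→J7→Out (+1); total 2.
Path Res→P2→Out (+1); total 3.
Path Res→J4→Out (+1); total 4.
Path Res→J2→Out (+1); total 5.
Path Res→TankA→Out (+1); total 6.
Path Res→J1→TankB→Out (+1); total 7.
No residual Res→Out path; max flow = 7.
Certifying cut of size 7: {Res→J1, Res→J2, Res→J4, Res→J7, Res→Out, Res→P2, Res→TankA}.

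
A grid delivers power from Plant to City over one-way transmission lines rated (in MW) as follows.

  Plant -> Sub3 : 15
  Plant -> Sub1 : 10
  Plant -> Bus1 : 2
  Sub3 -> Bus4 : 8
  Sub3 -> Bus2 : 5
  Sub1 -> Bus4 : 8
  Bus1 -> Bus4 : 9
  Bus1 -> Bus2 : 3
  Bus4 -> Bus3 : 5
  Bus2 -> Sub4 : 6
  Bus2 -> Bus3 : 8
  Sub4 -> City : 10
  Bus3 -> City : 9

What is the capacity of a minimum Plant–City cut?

12

Augment Plant→Sub3→Bus4→Bus3→City: bottleneck 5, flow now 5.
Augment Plant→Sub3→Bus2→Sub4→City: bottleneck 5, flow now 10.
Augment Plant→Bus1→Bus2→Sub4→City: bottleneck 1, flow now 11.
Augment Plant→Bus1→Bus2→Bus3→City: bottleneck 1, flow now 12.
No augmenting path remains; maximum flow = 12.
By max-flow min-cut, the minimum cut capacity equals the max flow.
In the residual graph, reachable from Plant: {Plant, Sub3, Sub1, Bus4}.
Min-cut edges: Plant→Bus1 (2), Sub3→Bus2 (5), Bus4→Bus3 (5); capacity 2 + 5 + 5 = 12.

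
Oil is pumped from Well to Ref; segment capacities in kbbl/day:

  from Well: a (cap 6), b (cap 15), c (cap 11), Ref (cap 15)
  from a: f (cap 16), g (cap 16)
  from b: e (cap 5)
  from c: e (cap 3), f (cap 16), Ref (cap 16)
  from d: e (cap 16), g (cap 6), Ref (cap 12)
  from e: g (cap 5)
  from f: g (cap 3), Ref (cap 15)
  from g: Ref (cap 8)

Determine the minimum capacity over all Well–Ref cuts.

Augment Well→Ref: bottleneck 15, flow now 15.
Augment Well→c→Ref: bottleneck 11, flow now 26.
Augment Well→a→f→Ref: bottleneck 6, flow now 32.
Augment Well→b→e→g→Ref: bottleneck 5, flow now 37.
No augmenting path remains; maximum flow = 37.
By max-flow min-cut, the minimum cut capacity equals the max flow.
In the residual graph, reachable from Well: {Well, b}.
Min-cut edges: Well→a (6), Well→c (11), Well→Ref (15), b→e (5); capacity 6 + 11 + 15 + 5 = 37.

37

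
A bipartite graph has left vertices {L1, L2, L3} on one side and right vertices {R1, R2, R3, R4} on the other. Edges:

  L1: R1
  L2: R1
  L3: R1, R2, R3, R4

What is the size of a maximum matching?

Unit-capacity flow: source→left, listed edges, right→sink; max matching = max flow.
Augmenting path L1→R1 (+1); matched 1.
Augmenting path L3→R2 (+1); matched 2.
No augmenting path remains; maximum matching = 2.
König certificate: {L3, R1} is a vertex cover of size 2 (every listed pair touches it), so no matching can be larger.

2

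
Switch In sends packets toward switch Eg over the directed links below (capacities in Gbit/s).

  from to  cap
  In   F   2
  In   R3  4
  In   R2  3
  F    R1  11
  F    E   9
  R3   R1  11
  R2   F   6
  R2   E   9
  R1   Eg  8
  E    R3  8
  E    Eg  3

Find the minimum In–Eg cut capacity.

9

Augment In→F→R1→Eg: bottleneck 2, flow now 2.
Augment In→R3→R1→Eg: bottleneck 4, flow now 6.
Augment In→R2→E→Eg: bottleneck 3, flow now 9.
No augmenting path remains; maximum flow = 9.
By max-flow min-cut, the minimum cut capacity equals the max flow.
In the residual graph, reachable from In: {In}.
Min-cut edges: In→F (2), In→R3 (4), In→R2 (3); capacity 2 + 4 + 3 = 9.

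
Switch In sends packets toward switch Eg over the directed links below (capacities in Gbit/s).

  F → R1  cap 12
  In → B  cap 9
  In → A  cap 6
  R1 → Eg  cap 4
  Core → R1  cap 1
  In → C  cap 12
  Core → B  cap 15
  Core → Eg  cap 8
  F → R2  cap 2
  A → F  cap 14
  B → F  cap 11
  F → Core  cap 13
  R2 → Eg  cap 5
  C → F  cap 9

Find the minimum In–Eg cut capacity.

14

Augment In→C→F→R2→Eg: bottleneck 2, flow now 2.
Augment In→C→F→R1→Eg: bottleneck 4, flow now 6.
Augment In→C→F→Core→Eg: bottleneck 3, flow now 9.
Augment In→A→F→Core→Eg: bottleneck 5, flow now 14.
No augmenting path remains; maximum flow = 14.
By max-flow min-cut, the minimum cut capacity equals the max flow.
In the residual graph, reachable from In: {In, C, A, B, F, R1, Core}.
Min-cut edges: F→R2 (2), R1→Eg (4), Core→Eg (8); capacity 2 + 4 + 8 = 14.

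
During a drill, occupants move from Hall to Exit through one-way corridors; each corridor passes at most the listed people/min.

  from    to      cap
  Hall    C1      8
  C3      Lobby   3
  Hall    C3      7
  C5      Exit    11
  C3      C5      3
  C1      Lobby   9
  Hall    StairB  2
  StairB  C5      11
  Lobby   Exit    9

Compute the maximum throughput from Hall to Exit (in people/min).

Augment Hall→StairB→C5→Exit: bottleneck 2, flow now 2.
Augment Hall→C1→Lobby→Exit: bottleneck 8, flow now 10.
Augment Hall→C3→C5→Exit: bottleneck 3, flow now 13.
Augment Hall→C3→Lobby→Exit: bottleneck 1, flow now 14.
No augmenting path remains; maximum flow = 14.
In the residual graph, reachable from Hall: {Hall, C1, C3, Lobby}.
Min-cut edges: Hall→StairB (2), C3→C5 (3), Lobby→Exit (9); capacity 2 + 3 + 9 = 14.
This cut is saturated, so no flow can exceed 14.

14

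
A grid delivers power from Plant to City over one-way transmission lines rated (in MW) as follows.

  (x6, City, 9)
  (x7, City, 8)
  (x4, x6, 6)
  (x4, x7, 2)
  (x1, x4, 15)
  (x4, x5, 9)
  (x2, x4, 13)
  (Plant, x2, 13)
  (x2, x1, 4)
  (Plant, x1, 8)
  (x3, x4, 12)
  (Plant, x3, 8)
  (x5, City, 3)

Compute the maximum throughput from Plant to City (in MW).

Augment Plant→x1→x4→x5→City: bottleneck 3, flow now 3.
Augment Plant→x1→x4→x6→City: bottleneck 5, flow now 8.
Augment Plant→x2→x4→x6→City: bottleneck 1, flow now 9.
Augment Plant→x2→x4→x7→City: bottleneck 2, flow now 11.
No augmenting path remains; maximum flow = 11.
In the residual graph, reachable from Plant: {Plant, x1, x2, x3, x4, x5}.
Min-cut edges: x4→x6 (6), x4→x7 (2), x5→City (3); capacity 6 + 2 + 3 = 11.
This cut is saturated, so no flow can exceed 11.

11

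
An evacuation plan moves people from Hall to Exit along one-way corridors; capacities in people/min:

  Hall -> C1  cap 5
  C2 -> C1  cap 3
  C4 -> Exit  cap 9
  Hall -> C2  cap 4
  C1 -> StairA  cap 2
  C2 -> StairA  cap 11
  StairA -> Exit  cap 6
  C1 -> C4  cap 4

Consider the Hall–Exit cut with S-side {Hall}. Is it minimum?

Given cut capacity: 5 + 4 = 9.
Augment Hall→C1→StairA→Exit: bottleneck 2, flow now 2.
Augment Hall→C1→C4→Exit: bottleneck 3, flow now 5.
Augment Hall→C2→StairA→Exit: bottleneck 4, flow now 9.
No augmenting path remains; maximum flow = 9.
Cut capacity 9 equals the max flow, so it is a minimum cut.

Yes — it is a minimum cut (capacity 9).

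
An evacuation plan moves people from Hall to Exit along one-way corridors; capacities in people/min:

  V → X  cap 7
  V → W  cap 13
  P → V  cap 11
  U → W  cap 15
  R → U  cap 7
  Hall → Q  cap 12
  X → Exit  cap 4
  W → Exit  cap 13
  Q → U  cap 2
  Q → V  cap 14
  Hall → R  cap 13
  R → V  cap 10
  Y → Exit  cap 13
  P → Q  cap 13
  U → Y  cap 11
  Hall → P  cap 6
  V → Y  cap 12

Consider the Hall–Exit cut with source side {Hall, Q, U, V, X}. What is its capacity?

74

Edges leaving {Hall, Q, U, V, X}: Hall→P (6), Hall→R (13), U→W (15), U→Y (11), V→W (13), V→Y (12), X→Exit (4).
Cut capacity = 6 + 13 + 15 + 11 + 13 + 12 + 4 = 74.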